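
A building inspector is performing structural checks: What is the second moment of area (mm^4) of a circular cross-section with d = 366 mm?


r = d / 2 = 366 / 2 = 183.0 mm
I = pi * r^4 / 4 = pi * 183.0^4 / 4
= 880834345.46 mm^4

880834345.46 mm^4


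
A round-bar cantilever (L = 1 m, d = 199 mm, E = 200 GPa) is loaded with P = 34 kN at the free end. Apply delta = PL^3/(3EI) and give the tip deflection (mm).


I = pi * d^4 / 64 = pi * 199^4 / 64 = 76980761.76 mm^4
L = 1000.0 mm, P = 34000.0 N, E = 200000.0 MPa
delta = P * L^3 / (3 * E * I)
= 34000.0 * 1000.0^3 / (3 * 200000.0 * 76980761.76)
= 0.7361 mm

0.7361 mm


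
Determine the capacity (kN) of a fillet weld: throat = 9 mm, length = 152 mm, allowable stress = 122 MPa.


Strength = throat * length * allowable stress
= 9 * 152 * 122 N
= 166896 N
= 166.9 kN

166.9 kN


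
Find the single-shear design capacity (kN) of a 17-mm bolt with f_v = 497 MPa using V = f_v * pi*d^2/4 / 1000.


A = pi * d^2 / 4 = pi * 17^2 / 4 = 226.9801 mm^2
V = f_v * A / 1000 = 497 * 226.9801 / 1000
= 112.8091 kN

112.8091 kN


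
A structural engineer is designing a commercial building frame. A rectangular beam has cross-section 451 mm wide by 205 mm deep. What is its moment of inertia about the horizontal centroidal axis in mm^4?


I = b * h^3 / 12
= 451 * 205^3 / 12
= 451 * 8615125 / 12
= 323785114.58 mm^4

323785114.58 mm^4


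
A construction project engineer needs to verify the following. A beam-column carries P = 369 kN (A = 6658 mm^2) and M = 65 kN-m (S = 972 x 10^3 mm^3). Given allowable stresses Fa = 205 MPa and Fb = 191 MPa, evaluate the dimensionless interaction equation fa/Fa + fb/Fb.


f_a = P / A = 369000.0 / 6658 = 55.422 MPa
f_b = M / S = 65000000.0 / 972000.0 = 66.8724 MPa
Ratio = f_a / Fa + f_b / Fb
= 55.422 / 205 + 66.8724 / 191
= 0.6205 (dimensionless)

0.6205 (dimensionless)


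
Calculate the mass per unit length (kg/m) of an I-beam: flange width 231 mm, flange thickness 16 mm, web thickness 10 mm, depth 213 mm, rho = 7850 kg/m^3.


A_flanges = 2 * 231 * 16 = 7392 mm^2
A_web = (213 - 2 * 16) * 10 = 1810 mm^2
A_total = 7392 + 1810 = 9202 mm^2 = 0.009202 m^2
Weight = rho * A = 7850 * 0.009202 = 72.2357 kg/m

72.2357 kg/m


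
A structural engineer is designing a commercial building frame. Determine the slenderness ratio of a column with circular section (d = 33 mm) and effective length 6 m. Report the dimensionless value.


Radius of gyration r = d / 4 = 33 / 4 = 8.25 mm
L_eff = 6000.0 mm
Slenderness ratio = L / r = 6000.0 / 8.25 = 727.27 (dimensionless)

727.27 (dimensionless)


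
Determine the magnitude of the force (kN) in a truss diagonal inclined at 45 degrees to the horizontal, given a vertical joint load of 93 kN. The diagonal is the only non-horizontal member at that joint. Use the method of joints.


At the joint, only the diagonal has a vertical component, so vertical equilibrium gives:
F * sin(45) = 93
F = 93 / sin(45)
= 93 / 0.707107
= 131.52 kN

131.52 kN


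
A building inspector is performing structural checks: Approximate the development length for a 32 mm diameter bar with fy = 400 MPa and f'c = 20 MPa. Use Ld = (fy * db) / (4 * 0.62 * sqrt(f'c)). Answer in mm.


Ld = (fy * db) / (4 * 0.62 * sqrt(f'c))
= (400 * 32) / (4 * 0.62 * sqrt(20))
= 12800 / 11.0909
= 1154.1 mm

1154.1 mm


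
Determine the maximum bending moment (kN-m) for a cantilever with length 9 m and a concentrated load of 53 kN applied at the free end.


For a cantilever with a point load at the free end:
M_max = P * L = 53 * 9 = 477 kN-m

477 kN-m


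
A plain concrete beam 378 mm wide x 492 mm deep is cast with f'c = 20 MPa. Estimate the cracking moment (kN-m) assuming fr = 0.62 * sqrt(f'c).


fr = 0.62 * sqrt(20) = 0.62 * 4.4721 = 2.7727 MPa
I = 378 * 492^3 / 12 = 3751507872.0 mm^4
y_t = 246.0 mm
M_cr = fr * I / y_t = 2.7727 * 3751507872.0 / 246.0 N-mm
= 42.2841 kN-m

42.2841 kN-m


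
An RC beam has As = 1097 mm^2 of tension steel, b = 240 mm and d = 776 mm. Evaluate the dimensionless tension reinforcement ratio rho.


rho = As / (b * d)
= 1097 / (240 * 776)
= 1097 / 186240
= 0.00589 (dimensionless)

0.00589 (dimensionless)


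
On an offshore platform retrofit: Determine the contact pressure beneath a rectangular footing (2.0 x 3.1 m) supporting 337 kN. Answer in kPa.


A = 2.0 * 3.1 = 6.2 m^2
q = P / A = 337 / 6.2
= 54.3548 kPa

54.3548 kPa


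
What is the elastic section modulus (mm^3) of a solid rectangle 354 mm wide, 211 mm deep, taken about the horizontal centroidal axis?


S = b * h^2 / 6
= 354 * 211^2 / 6
= 354 * 44521 / 6
= 2626739.0 mm^3

2626739.0 mm^3


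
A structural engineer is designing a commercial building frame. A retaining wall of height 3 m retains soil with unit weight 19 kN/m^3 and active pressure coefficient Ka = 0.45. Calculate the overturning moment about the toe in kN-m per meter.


Pa = 0.5 * Ka * gamma * H^2
= 0.5 * 0.45 * 19 * 3^2
= 38.475 kN/m
Arm = H / 3 = 3 / 3 = 1.0 m
Mo = Pa * arm = Pa * H / 3 = 38.475 * 3 / 3 = 38.475 kN-m/m

38.475 kN-m/m


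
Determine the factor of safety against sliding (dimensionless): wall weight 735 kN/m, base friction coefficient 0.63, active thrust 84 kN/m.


Resisting force = mu * W = 0.63 * 735 = 463.05 kN/m
FOS = Resisting / Driving = 463.05 / 84
= 5.5125 (dimensionless)

5.5125 (dimensionless)


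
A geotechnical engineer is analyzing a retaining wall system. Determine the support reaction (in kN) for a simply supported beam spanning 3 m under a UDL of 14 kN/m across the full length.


Total load = w * L = 14 * 3 = 42 kN
By symmetry, each reaction R = total / 2 = 42 / 2 = 21.0 kN

21.0 kN


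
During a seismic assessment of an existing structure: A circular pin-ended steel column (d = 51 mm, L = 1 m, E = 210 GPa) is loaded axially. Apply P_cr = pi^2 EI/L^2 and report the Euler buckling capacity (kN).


I = pi * d^4 / 64 = 332086.03 mm^4
L = 1000.0 mm
P_cr = pi^2 * E * I / L^2
= 9.8696 * 210000.0 * 332086.03 / 1000.0^2
= 688287.12 N = 688.2871 kN

688.2871 kN


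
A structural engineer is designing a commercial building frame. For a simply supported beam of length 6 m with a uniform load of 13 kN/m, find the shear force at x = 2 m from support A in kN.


R_A = w * L / 2 = 13 * 6 / 2 = 39.0 kN
V(x) = R_A - w * x = 39.0 - 13 * 2
= 13.0 kN

13.0 kN


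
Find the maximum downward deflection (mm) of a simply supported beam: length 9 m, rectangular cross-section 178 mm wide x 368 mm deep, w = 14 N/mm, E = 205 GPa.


I = 178 * 368^3 / 12 = 739234474.67 mm^4
L = 9000.0 mm, w = 14 N/mm, E = 205000.0 MPa
delta = 5 * w * L^4 / (384 * E * I)
= 5 * 14 * 9000.0^4 / (384 * 205000.0 * 739234474.67)
= 7.8922 mm

7.8922 mm


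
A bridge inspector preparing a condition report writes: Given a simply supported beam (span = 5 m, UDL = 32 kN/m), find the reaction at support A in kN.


Total load = w * L = 32 * 5 = 160 kN
By symmetry, each reaction R = total / 2 = 160 / 2 = 80.0 kN

80.0 kN


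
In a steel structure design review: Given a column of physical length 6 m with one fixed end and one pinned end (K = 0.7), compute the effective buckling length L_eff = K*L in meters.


L_eff = K * L
= 0.7 * 6
= 4.2 m

4.2 m


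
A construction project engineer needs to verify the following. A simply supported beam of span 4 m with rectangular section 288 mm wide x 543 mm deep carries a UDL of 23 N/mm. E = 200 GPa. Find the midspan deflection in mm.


I = 288 * 543^3 / 12 = 3842472168.0 mm^4
L = 4000.0 mm, w = 23 N/mm, E = 200000.0 MPa
delta = 5 * w * L^4 / (384 * E * I)
= 5 * 23 * 4000.0^4 / (384 * 200000.0 * 3842472168.0)
= 0.0998 mm

0.0998 mm


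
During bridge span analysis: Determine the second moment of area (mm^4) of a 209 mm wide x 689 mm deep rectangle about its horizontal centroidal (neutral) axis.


I = b * h^3 / 12
= 209 * 689^3 / 12
= 209 * 327082769 / 12
= 5696691560.08 mm^4

5696691560.08 mm^4


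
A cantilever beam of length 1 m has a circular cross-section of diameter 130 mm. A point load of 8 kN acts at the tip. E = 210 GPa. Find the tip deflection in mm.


I = pi * d^4 / 64 = pi * 130^4 / 64 = 14019848.09 mm^4
L = 1000.0 mm, P = 8000.0 N, E = 210000.0 MPa
delta = P * L^3 / (3 * E * I)
= 8000.0 * 1000.0^3 / (3 * 210000.0 * 14019848.09)
= 0.9057 mm

0.9057 mm


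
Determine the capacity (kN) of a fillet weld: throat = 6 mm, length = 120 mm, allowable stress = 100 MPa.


Strength = throat * length * allowable stress
= 6 * 120 * 100 N
= 72000 N
= 72.0 kN

72.0 kN


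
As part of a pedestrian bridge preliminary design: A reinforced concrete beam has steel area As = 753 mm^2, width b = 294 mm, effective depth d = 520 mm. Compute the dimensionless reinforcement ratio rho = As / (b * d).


rho = As / (b * d)
= 753 / (294 * 520)
= 753 / 152880
= 0.004925 (dimensionless)

0.004925 (dimensionless)


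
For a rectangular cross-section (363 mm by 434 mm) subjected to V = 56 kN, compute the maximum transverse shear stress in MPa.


A = b * h = 363 * 434 = 157542 mm^2
V = 56 kN = 56000.0 N
tau_max = 1.5 * V / A = 1.5 * 56000.0 / 157542
= 0.5332 MPa

0.5332 MPa


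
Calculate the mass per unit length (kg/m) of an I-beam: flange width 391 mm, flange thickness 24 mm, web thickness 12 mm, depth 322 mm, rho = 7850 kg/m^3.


A_flanges = 2 * 391 * 24 = 18768 mm^2
A_web = (322 - 2 * 24) * 12 = 3288 mm^2
A_total = 18768 + 3288 = 22056 mm^2 = 0.022056 m^2
Weight = rho * A = 7850 * 0.022056 = 173.1396 kg/m

173.1396 kg/m


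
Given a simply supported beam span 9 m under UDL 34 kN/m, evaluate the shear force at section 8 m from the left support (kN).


R_A = w * L / 2 = 34 * 9 / 2 = 153.0 kN
V(x) = R_A - w * x = 153.0 - 34 * 8
= -119.0 kN

-119.0 kN


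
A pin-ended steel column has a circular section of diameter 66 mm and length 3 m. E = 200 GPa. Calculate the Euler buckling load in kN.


I = pi * d^4 / 64 = 931420.18 mm^4
L = 3000.0 mm
P_cr = pi^2 * E * I / L^2
= 9.8696 * 200000.0 * 931420.18 / 3000.0^2
= 204283.3 N = 204.2833 kN

204.2833 kN


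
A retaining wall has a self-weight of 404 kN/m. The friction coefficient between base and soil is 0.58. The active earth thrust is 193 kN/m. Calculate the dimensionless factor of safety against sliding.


Resisting force = mu * W = 0.58 * 404 = 234.32 kN/m
FOS = Resisting / Driving = 234.32 / 193
= 1.2141 (dimensionless)

1.2141 (dimensionless)


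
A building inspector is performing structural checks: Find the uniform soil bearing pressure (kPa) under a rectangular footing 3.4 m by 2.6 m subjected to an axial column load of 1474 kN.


A = 3.4 * 2.6 = 8.84 m^2
q = P / A = 1474 / 8.84
= 166.7421 kPa

166.7421 kPa


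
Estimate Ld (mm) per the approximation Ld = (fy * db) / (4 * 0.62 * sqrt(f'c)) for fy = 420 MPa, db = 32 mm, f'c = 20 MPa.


Ld = (fy * db) / (4 * 0.62 * sqrt(f'c))
= (420 * 32) / (4 * 0.62 * sqrt(20))
= 13440 / 11.0909
= 1211.8 mm

1211.8 mm


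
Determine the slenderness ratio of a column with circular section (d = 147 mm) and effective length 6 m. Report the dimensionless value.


Radius of gyration r = d / 4 = 147 / 4 = 36.75 mm
L_eff = 6000.0 mm
Slenderness ratio = L / r = 6000.0 / 36.75 = 163.27 (dimensionless)

163.27 (dimensionless)


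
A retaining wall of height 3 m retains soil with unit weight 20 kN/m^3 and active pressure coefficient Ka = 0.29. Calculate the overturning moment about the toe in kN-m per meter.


Pa = 0.5 * Ka * gamma * H^2
= 0.5 * 0.29 * 20 * 3^2
= 26.1 kN/m
Arm = H / 3 = 3 / 3 = 1.0 m
Mo = Pa * arm = Pa * H / 3 = 26.1 * 3 / 3 = 26.1 kN-m/m

26.1 kN-m/m


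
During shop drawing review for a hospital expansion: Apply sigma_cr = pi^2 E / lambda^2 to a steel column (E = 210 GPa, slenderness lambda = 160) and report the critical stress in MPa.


sigma_cr = pi^2 * E / lambda^2
= 9.8696 * 210000.0 / 160^2
= 9.8696 * 210000.0 / 25600
= 80.9616 MPa

80.9616 MPa


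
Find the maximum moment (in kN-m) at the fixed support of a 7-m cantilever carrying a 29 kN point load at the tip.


For a cantilever with a point load at the free end:
M_max = P * L = 29 * 7 = 203 kN-m

203 kN-m


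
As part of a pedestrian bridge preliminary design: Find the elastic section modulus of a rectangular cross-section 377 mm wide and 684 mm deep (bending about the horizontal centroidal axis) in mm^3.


S = b * h^2 / 6
= 377 * 684^2 / 6
= 377 * 467856 / 6
= 29396952.0 mm^3

29396952.0 mm^3


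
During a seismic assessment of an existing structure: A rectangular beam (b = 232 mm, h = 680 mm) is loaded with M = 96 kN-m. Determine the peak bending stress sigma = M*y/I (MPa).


I = b * h^3 / 12 = 232 * 680^3 / 12 = 6079018666.67 mm^4
y = h / 2 = 680 / 2 = 340.0 mm
M = 96 kN-m = 96000000.0 N-mm
sigma = M * y / I = 96000000.0 * 340.0 / 6079018666.67
= 5.37 MPa

5.37 MPa


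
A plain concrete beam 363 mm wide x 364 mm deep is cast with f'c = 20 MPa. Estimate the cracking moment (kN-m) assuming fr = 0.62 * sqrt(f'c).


fr = 0.62 * sqrt(20) = 0.62 * 4.4721 = 2.7727 MPa
I = 363 * 364^3 / 12 = 1458913456.0 mm^4
y_t = 182.0 mm
M_cr = fr * I / y_t = 2.7727 * 1458913456.0 / 182.0 N-mm
= 22.2262 kN-m

22.2262 kN-m


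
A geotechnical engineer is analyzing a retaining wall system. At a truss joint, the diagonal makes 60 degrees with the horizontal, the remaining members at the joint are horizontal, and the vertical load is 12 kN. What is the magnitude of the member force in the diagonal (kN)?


At the joint, only the diagonal has a vertical component, so vertical equilibrium gives:
F * sin(60) = 12
F = 12 / sin(60)
= 12 / 0.866025
= 13.86 kN

13.86 kN


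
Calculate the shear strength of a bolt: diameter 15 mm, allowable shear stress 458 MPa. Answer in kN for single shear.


A = pi * d^2 / 4 = pi * 15^2 / 4 = 176.7146 mm^2
V = f_v * A / 1000 = 458 * 176.7146 / 1000
= 80.9353 kN

80.9353 kN


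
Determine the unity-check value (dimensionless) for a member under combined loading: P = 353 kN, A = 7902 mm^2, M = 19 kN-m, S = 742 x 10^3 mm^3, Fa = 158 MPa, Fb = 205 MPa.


f_a = P / A = 353000.0 / 7902 = 44.6722 MPa
f_b = M / S = 19000000.0 / 742000.0 = 25.6065 MPa
Ratio = f_a / Fa + f_b / Fb
= 44.6722 / 158 + 25.6065 / 205
= 0.4076 (dimensionless)

0.4076 (dimensionless)


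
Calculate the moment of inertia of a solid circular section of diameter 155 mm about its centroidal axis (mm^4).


r = d / 2 = 155 / 2 = 77.5 mm
I = pi * r^4 / 4 = pi * 77.5^4 / 4
= 28333269.42 mm^4

28333269.42 mm^4


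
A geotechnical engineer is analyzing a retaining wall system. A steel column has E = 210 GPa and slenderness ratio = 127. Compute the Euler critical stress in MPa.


sigma_cr = pi^2 * E / lambda^2
= 9.8696 * 210000.0 / 127^2
= 9.8696 * 210000.0 / 16129
= 128.5025 MPa

128.5025 MPa


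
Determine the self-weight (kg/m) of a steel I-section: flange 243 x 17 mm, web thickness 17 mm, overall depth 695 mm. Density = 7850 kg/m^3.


A_flanges = 2 * 243 * 17 = 8262 mm^2
A_web = (695 - 2 * 17) * 17 = 11237 mm^2
A_total = 8262 + 11237 = 19499 mm^2 = 0.019499 m^2
Weight = rho * A = 7850 * 0.019499 = 153.0671 kg/m

153.0671 kg/m


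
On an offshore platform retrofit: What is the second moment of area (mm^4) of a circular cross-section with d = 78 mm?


r = d / 2 = 78 / 2 = 39.0 mm
I = pi * r^4 / 4 = pi * 39.0^4 / 4
= 1816972.31 mm^4

1816972.31 mm^4


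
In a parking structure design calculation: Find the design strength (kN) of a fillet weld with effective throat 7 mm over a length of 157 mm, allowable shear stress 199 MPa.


Strength = throat * length * allowable stress
= 7 * 157 * 199 N
= 218701 N
= 218.7 kN

218.7 kN


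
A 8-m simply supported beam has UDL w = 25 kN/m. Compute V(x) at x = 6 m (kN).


R_A = w * L / 2 = 25 * 8 / 2 = 100.0 kN
V(x) = R_A - w * x = 100.0 - 25 * 6
= -50.0 kN

-50.0 kN


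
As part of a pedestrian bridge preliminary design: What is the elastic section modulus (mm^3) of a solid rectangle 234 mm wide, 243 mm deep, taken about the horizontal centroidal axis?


S = b * h^2 / 6
= 234 * 243^2 / 6
= 234 * 59049 / 6
= 2302911.0 mm^3

2302911.0 mm^3


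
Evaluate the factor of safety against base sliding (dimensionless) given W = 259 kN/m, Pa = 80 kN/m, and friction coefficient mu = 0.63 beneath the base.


Resisting force = mu * W = 0.63 * 259 = 163.17 kN/m
FOS = Resisting / Driving = 163.17 / 80
= 2.0396 (dimensionless)

2.0396 (dimensionless)


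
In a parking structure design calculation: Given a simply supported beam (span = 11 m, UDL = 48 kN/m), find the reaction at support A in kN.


Total load = w * L = 48 * 11 = 528 kN
By symmetry, each reaction R = total / 2 = 528 / 2 = 264.0 kN

264.0 kN


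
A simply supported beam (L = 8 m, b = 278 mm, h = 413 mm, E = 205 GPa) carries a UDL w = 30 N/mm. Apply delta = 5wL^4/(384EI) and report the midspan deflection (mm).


I = 278 * 413^3 / 12 = 1631975763.83 mm^4
L = 8000.0 mm, w = 30 N/mm, E = 205000.0 MPa
delta = 5 * w * L^4 / (384 * E * I)
= 5 * 30 * 8000.0^4 / (384 * 205000.0 * 1631975763.83)
= 4.7825 mm

4.7825 mm


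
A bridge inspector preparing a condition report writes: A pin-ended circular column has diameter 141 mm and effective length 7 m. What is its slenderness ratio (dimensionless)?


Radius of gyration r = d / 4 = 141 / 4 = 35.25 mm
L_eff = 7000.0 mm
Slenderness ratio = L / r = 7000.0 / 35.25 = 198.58 (dimensionless)

198.58 (dimensionless)


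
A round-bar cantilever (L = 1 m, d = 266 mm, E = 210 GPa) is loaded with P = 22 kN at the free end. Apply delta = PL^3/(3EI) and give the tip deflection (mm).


I = pi * d^4 / 64 = pi * 266^4 / 64 = 245751651.6 mm^4
L = 1000.0 mm, P = 22000.0 N, E = 210000.0 MPa
delta = P * L^3 / (3 * E * I)
= 22000.0 * 1000.0^3 / (3 * 210000.0 * 245751651.6)
= 0.1421 mm

0.1421 mm


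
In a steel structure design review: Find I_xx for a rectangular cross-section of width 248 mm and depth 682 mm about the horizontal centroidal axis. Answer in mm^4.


I = b * h^3 / 12
= 248 * 682^3 / 12
= 248 * 317214568 / 12
= 6555767738.67 mm^4

6555767738.67 mm^4


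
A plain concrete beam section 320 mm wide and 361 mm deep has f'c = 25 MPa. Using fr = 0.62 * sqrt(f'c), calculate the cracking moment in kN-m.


fr = 0.62 * sqrt(25) = 0.62 * 5.0 = 3.1 MPa
I = 320 * 361^3 / 12 = 1254556826.67 mm^4
y_t = 180.5 mm
M_cr = fr * I / y_t = 3.1 * 1254556826.67 / 180.5 N-mm
= 21.5464 kN-m

21.5464 kN-m


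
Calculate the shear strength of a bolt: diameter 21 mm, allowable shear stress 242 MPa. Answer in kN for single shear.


A = pi * d^2 / 4 = pi * 21^2 / 4 = 346.3606 mm^2
V = f_v * A / 1000 = 242 * 346.3606 / 1000
= 83.8193 kN

83.8193 kN


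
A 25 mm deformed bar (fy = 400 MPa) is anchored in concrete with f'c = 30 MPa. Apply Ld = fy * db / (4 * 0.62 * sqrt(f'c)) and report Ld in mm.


Ld = (fy * db) / (4 * 0.62 * sqrt(f'c))
= (400 * 25) / (4 * 0.62 * sqrt(30))
= 10000 / 13.5835
= 736.19 mm

736.19 mm


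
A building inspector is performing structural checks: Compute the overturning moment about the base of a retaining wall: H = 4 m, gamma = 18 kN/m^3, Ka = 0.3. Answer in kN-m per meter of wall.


Pa = 0.5 * Ka * gamma * H^2
= 0.5 * 0.3 * 18 * 4^2
= 43.2 kN/m
Arm = H / 3 = 4 / 3 = 1.3333 m
Mo = Pa * arm = Pa * H / 3 = 43.2 * 4 / 3 = 57.6 kN-m/m

57.6 kN-m/m


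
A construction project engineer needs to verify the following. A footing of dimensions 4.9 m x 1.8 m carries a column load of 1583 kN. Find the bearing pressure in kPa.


A = 4.9 * 1.8 = 8.82 m^2
q = P / A = 1583 / 8.82
= 179.4785 kPa

179.4785 kPa


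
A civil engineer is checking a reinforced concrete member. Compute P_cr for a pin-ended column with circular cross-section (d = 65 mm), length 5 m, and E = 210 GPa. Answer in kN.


I = pi * d^4 / 64 = 876240.51 mm^4
L = 5000.0 mm
P_cr = pi^2 * E * I / L^2
= 9.8696 * 210000.0 * 876240.51 / 5000.0^2
= 72644.44 N = 72.6444 kN

72.6444 kN


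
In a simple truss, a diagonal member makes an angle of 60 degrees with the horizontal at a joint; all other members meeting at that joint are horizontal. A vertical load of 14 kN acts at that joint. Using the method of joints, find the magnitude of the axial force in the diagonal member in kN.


At the joint, only the diagonal has a vertical component, so vertical equilibrium gives:
F * sin(60) = 14
F = 14 / sin(60)
= 14 / 0.866025
= 16.17 kN

16.17 kN


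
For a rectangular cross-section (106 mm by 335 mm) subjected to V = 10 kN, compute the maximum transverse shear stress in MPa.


A = b * h = 106 * 335 = 35510 mm^2
V = 10 kN = 10000.0 N
tau_max = 1.5 * V / A = 1.5 * 10000.0 / 35510
= 0.4224 MPa

0.4224 MPa


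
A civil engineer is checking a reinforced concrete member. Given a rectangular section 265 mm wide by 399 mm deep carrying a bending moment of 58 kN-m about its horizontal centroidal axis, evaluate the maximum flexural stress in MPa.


I = b * h^3 / 12 = 265 * 399^3 / 12 = 1402759811.25 mm^4
y = h / 2 = 399 / 2 = 199.5 mm
M = 58 kN-m = 58000000.0 N-mm
sigma = M * y / I = 58000000.0 * 199.5 / 1402759811.25
= 8.25 MPa

8.25 MPa


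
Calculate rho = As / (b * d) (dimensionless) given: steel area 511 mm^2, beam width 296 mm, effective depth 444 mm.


rho = As / (b * d)
= 511 / (296 * 444)
= 511 / 131424
= 0.003888 (dimensionless)

0.003888 (dimensionless)


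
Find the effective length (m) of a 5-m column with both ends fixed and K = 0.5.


L_eff = K * L
= 0.5 * 5
= 2.5 m

2.5 m


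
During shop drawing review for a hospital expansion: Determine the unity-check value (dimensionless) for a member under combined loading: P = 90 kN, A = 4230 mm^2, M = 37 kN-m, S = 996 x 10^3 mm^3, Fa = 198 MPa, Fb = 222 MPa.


f_a = P / A = 90000.0 / 4230 = 21.2766 MPa
f_b = M / S = 37000000.0 / 996000.0 = 37.1486 MPa
Ratio = f_a / Fa + f_b / Fb
= 21.2766 / 198 + 37.1486 / 222
= 0.2748 (dimensionless)

0.2748 (dimensionless)


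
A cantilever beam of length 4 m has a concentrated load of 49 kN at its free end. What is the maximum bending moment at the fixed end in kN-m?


For a cantilever with a point load at the free end:
M_max = P * L = 49 * 4 = 196 kN-m

196 kN-m


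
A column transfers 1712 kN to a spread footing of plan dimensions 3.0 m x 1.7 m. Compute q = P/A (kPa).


A = 3.0 * 1.7 = 5.1 m^2
q = P / A = 1712 / 5.1
= 335.6863 kPa

335.6863 kPa


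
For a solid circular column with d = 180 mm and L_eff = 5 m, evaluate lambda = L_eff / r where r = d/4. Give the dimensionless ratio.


Radius of gyration r = d / 4 = 180 / 4 = 45.0 mm
L_eff = 5000.0 mm
Slenderness ratio = L / r = 5000.0 / 45.0 = 111.11 (dimensionless)

111.11 (dimensionless)


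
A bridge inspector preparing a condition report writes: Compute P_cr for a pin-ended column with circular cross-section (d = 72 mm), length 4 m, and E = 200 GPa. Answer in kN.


I = pi * d^4 / 64 = 1319167.32 mm^4
L = 4000.0 mm
P_cr = pi^2 * E * I / L^2
= 9.8696 * 200000.0 * 1319167.32 / 4000.0^2
= 162745.75 N = 162.7457 kN

162.7457 kN


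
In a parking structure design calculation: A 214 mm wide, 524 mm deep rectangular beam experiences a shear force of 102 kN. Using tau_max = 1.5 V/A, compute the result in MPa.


A = b * h = 214 * 524 = 112136 mm^2
V = 102 kN = 102000.0 N
tau_max = 1.5 * V / A = 1.5 * 102000.0 / 112136
= 1.3644 MPa

1.3644 MPa


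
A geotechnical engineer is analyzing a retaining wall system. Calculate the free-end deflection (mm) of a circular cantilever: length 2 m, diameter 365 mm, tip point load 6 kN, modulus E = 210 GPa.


I = pi * d^4 / 64 = pi * 365^4 / 64 = 871247122.07 mm^4
L = 2000.0 mm, P = 6000.0 N, E = 210000.0 MPa
delta = P * L^3 / (3 * E * I)
= 6000.0 * 2000.0^3 / (3 * 210000.0 * 871247122.07)
= 0.0874 mm

0.0874 mm


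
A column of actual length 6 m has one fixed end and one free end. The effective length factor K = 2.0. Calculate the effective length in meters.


L_eff = K * L
= 2.0 * 6
= 12.0 m

12.0 m


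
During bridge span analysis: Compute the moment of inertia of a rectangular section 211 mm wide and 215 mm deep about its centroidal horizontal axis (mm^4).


I = b * h^3 / 12
= 211 * 215^3 / 12
= 211 * 9938375 / 12
= 174749760.42 mm^4

174749760.42 mm^4


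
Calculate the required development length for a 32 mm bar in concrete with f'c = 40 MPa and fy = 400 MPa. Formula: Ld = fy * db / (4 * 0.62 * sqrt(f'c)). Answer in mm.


Ld = (fy * db) / (4 * 0.62 * sqrt(f'c))
= (400 * 32) / (4 * 0.62 * sqrt(40))
= 12800 / 15.6849
= 816.07 mm

816.07 mm


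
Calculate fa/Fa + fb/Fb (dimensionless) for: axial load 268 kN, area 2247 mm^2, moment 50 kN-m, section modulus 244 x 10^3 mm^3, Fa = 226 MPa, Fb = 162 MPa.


f_a = P / A = 268000.0 / 2247 = 119.2701 MPa
f_b = M / S = 50000000.0 / 244000.0 = 204.918 MPa
Ratio = f_a / Fa + f_b / Fb
= 119.2701 / 226 + 204.918 / 162
= 1.7927 (dimensionless)

1.7927 (dimensionless)


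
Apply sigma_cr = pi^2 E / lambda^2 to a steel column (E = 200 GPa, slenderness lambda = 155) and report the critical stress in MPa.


sigma_cr = pi^2 * E / lambda^2
= 9.8696 * 200000.0 / 155^2
= 9.8696 * 200000.0 / 24025
= 82.1611 MPa

82.1611 MPa


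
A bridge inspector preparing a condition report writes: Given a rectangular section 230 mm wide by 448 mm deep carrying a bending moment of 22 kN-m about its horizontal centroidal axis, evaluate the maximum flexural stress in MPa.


I = b * h^3 / 12 = 230 * 448^3 / 12 = 1723378346.67 mm^4
y = h / 2 = 448 / 2 = 224.0 mm
M = 22 kN-m = 22000000.0 N-mm
sigma = M * y / I = 22000000.0 * 224.0 / 1723378346.67
= 2.86 MPa

2.86 MPa


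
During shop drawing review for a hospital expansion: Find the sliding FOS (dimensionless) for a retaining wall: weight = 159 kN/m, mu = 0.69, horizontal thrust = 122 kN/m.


Resisting force = mu * W = 0.69 * 159 = 109.71 kN/m
FOS = Resisting / Driving = 109.71 / 122
= 0.8993 (dimensionless)

0.8993 (dimensionless)


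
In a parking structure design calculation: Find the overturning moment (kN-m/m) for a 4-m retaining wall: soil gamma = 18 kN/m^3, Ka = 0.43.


Pa = 0.5 * Ka * gamma * H^2
= 0.5 * 0.43 * 18 * 4^2
= 61.92 kN/m
Arm = H / 3 = 4 / 3 = 1.3333 m
Mo = Pa * arm = Pa * H / 3 = 61.92 * 4 / 3 = 82.56 kN-m/m

82.56 kN-m/m


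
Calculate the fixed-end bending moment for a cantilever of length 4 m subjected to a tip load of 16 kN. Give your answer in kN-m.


For a cantilever with a point load at the free end:
M_max = P * L = 16 * 4 = 64 kN-m

64 kN-m


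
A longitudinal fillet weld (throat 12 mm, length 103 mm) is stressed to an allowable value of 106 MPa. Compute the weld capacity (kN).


Strength = throat * length * allowable stress
= 12 * 103 * 106 N
= 131016 N
= 131.02 kN

131.02 kN


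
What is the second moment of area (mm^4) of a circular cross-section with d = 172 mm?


r = d / 2 = 172 / 2 = 86.0 mm
I = pi * r^4 / 4 = pi * 86.0^4 / 4
= 42961920.42 mm^4

42961920.42 mm^4


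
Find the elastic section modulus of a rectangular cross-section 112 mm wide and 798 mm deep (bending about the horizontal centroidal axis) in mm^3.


S = b * h^2 / 6
= 112 * 798^2 / 6
= 112 * 636804 / 6
= 11887008.0 mm^3

11887008.0 mm^3


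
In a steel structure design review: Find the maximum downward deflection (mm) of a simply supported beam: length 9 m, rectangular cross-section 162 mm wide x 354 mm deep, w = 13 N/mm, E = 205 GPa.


I = 162 * 354^3 / 12 = 598885164.0 mm^4
L = 9000.0 mm, w = 13 N/mm, E = 205000.0 MPa
delta = 5 * w * L^4 / (384 * E * I)
= 5 * 13 * 9000.0^4 / (384 * 205000.0 * 598885164.0)
= 9.046 mm

9.046 mm


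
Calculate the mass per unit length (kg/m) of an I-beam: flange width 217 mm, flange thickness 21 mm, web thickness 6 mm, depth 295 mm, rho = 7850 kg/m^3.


A_flanges = 2 * 217 * 21 = 9114 mm^2
A_web = (295 - 2 * 21) * 6 = 1518 mm^2
A_total = 9114 + 1518 = 10632 mm^2 = 0.010632 m^2
Weight = rho * A = 7850 * 0.010632 = 83.4612 kg/m

83.4612 kg/m


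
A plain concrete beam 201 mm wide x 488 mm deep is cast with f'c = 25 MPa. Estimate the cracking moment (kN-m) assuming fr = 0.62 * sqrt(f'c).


fr = 0.62 * sqrt(25) = 0.62 * 5.0 = 3.1 MPa
I = 201 * 488^3 / 12 = 1946589056.0 mm^4
y_t = 244.0 mm
M_cr = fr * I / y_t = 3.1 * 1946589056.0 / 244.0 N-mm
= 24.7313 kN-m

24.7313 kN-m


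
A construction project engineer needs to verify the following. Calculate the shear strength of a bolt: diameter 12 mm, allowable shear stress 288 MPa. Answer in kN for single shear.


A = pi * d^2 / 4 = pi * 12^2 / 4 = 113.0973 mm^2
V = f_v * A / 1000 = 288 * 113.0973 / 1000
= 32.572 kN

32.572 kN


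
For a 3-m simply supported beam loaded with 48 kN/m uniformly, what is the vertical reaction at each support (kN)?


Total load = w * L = 48 * 3 = 144 kN
By symmetry, each reaction R = total / 2 = 144 / 2 = 72.0 kN

72.0 kN


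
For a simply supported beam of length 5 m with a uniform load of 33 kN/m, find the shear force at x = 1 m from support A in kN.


R_A = w * L / 2 = 33 * 5 / 2 = 82.5 kN
V(x) = R_A - w * x = 82.5 - 33 * 1
= 49.5 kN

49.5 kN


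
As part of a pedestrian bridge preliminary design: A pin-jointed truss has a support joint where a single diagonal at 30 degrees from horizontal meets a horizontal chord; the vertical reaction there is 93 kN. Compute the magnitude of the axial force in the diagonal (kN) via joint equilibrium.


At the joint, only the diagonal has a vertical component, so vertical equilibrium gives:
F * sin(30) = 93
F = 93 / sin(30)
= 93 / 0.5
= 186.0 kN

186.0 kN


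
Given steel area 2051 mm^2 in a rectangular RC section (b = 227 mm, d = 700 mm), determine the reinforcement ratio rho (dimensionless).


rho = As / (b * d)
= 2051 / (227 * 700)
= 2051 / 158900
= 0.012907 (dimensionless)

0.012907 (dimensionless)


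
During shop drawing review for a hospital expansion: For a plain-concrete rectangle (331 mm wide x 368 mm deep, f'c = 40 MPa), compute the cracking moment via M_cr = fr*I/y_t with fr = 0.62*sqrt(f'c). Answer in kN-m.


fr = 0.62 * sqrt(40) = 0.62 * 6.3246 = 3.9212 MPa
I = 331 * 368^3 / 12 = 1374643882.67 mm^4
y_t = 184.0 mm
M_cr = fr * I / y_t = 3.9212 * 1374643882.67 / 184.0 N-mm
= 29.295 kN-m

29.295 kN-m


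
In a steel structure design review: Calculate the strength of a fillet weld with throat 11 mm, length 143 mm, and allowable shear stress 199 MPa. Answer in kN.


Strength = throat * length * allowable stress
= 11 * 143 * 199 N
= 313027 N
= 313.03 kN

313.03 kN


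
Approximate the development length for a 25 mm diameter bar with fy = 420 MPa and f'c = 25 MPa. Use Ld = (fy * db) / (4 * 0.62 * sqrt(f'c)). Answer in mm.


Ld = (fy * db) / (4 * 0.62 * sqrt(f'c))
= (420 * 25) / (4 * 0.62 * sqrt(25))
= 10500 / 12.4
= 846.77 mm

846.77 mm


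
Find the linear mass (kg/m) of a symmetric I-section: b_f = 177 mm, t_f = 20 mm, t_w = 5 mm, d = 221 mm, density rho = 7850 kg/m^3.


A_flanges = 2 * 177 * 20 = 7080 mm^2
A_web = (221 - 2 * 20) * 5 = 905 mm^2
A_total = 7080 + 905 = 7985 mm^2 = 0.007985 m^2
Weight = rho * A = 7850 * 0.007985 = 62.6823 kg/m

62.6823 kg/m


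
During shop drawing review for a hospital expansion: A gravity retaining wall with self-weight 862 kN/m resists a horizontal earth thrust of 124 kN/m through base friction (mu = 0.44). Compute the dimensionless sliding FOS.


Resisting force = mu * W = 0.44 * 862 = 379.28 kN/m
FOS = Resisting / Driving = 379.28 / 124
= 3.0587 (dimensionless)

3.0587 (dimensionless)


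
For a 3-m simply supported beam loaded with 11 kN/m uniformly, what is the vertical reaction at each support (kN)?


Total load = w * L = 11 * 3 = 33 kN
By symmetry, each reaction R = total / 2 = 33 / 2 = 16.5 kN

16.5 kN


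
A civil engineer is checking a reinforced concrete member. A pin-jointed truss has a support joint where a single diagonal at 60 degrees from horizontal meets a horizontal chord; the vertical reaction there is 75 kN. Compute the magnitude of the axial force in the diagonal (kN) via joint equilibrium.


At the joint, only the diagonal has a vertical component, so vertical equilibrium gives:
F * sin(60) = 75
F = 75 / sin(60)
= 75 / 0.866025
= 86.6 kN

86.6 kN


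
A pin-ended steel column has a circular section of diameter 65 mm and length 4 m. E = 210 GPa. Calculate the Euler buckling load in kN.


I = pi * d^4 / 64 = 876240.51 mm^4
L = 4000.0 mm
P_cr = pi^2 * E * I / L^2
= 9.8696 * 210000.0 * 876240.51 / 4000.0^2
= 113506.93 N = 113.5069 kN

113.5069 kN


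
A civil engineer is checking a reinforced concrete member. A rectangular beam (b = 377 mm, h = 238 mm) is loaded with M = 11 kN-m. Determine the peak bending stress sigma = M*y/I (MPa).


I = b * h^3 / 12 = 377 * 238^3 / 12 = 423536628.67 mm^4
y = h / 2 = 238 / 2 = 119.0 mm
M = 11 kN-m = 11000000.0 N-mm
sigma = M * y / I = 11000000.0 * 119.0 / 423536628.67
= 3.09 MPa

3.09 MPa


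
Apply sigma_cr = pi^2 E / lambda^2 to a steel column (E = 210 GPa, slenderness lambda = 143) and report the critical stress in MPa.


sigma_cr = pi^2 * E / lambda^2
= 9.8696 * 210000.0 / 143^2
= 9.8696 * 210000.0 / 20449
= 101.3554 MPa

101.3554 MPa


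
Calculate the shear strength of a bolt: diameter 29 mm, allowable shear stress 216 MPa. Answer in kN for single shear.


A = pi * d^2 / 4 = pi * 29^2 / 4 = 660.5199 mm^2
V = f_v * A / 1000 = 216 * 660.5199 / 1000
= 142.6723 kN

142.6723 kN


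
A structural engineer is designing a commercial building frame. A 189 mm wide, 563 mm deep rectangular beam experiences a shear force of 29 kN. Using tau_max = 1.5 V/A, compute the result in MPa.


A = b * h = 189 * 563 = 106407 mm^2
V = 29 kN = 29000.0 N
tau_max = 1.5 * V / A = 1.5 * 29000.0 / 106407
= 0.4088 MPa

0.4088 MPa


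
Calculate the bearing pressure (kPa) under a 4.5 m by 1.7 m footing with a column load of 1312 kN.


A = 4.5 * 1.7 = 7.65 m^2
q = P / A = 1312 / 7.65
= 171.5033 kPa

171.5033 kPa


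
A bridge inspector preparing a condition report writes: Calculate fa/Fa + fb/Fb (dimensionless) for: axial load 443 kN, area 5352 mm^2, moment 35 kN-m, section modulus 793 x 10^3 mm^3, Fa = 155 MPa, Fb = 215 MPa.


f_a = P / A = 443000.0 / 5352 = 82.7728 MPa
f_b = M / S = 35000000.0 / 793000.0 = 44.1362 MPa
Ratio = f_a / Fa + f_b / Fb
= 82.7728 / 155 + 44.1362 / 215
= 0.7393 (dimensionless)

0.7393 (dimensionless)


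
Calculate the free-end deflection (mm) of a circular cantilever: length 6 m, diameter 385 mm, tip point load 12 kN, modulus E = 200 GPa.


I = pi * d^4 / 64 = pi * 385^4 / 64 = 1078481790.6 mm^4
L = 6000.0 mm, P = 12000.0 N, E = 200000.0 MPa
delta = P * L^3 / (3 * E * I)
= 12000.0 * 6000.0^3 / (3 * 200000.0 * 1078481790.6)
= 4.0056 mm

4.0056 mm


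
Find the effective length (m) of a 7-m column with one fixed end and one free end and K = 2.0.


L_eff = K * L
= 2.0 * 7
= 14.0 m

14.0 m


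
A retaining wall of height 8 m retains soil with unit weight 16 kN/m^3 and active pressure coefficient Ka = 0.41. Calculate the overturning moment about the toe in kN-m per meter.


Pa = 0.5 * Ka * gamma * H^2
= 0.5 * 0.41 * 16 * 8^2
= 209.92 kN/m
Arm = H / 3 = 8 / 3 = 2.6667 m
Mo = Pa * arm = Pa * H / 3 = 209.92 * 8 / 3 = 559.7867 kN-m/m

559.7867 kN-m/m


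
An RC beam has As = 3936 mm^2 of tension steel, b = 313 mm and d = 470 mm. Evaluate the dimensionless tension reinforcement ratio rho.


rho = As / (b * d)
= 3936 / (313 * 470)
= 3936 / 147110
= 0.026755 (dimensionless)

0.026755 (dimensionless)


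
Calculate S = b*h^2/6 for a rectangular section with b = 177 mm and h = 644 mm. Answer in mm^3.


S = b * h^2 / 6
= 177 * 644^2 / 6
= 177 * 414736 / 6
= 12234712.0 mm^3

12234712.0 mm^3


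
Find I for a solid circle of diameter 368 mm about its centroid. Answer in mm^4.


r = d / 2 = 368 / 2 = 184.0 mm
I = pi * r^4 / 4 = pi * 184.0^4 / 4
= 900245944.09 mm^4

900245944.09 mm^4


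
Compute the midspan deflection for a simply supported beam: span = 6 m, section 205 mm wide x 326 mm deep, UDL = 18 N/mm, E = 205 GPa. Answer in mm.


I = 205 * 326^3 / 12 = 591868756.67 mm^4
L = 6000.0 mm, w = 18 N/mm, E = 205000.0 MPa
delta = 5 * w * L^4 / (384 * E * I)
= 5 * 18 * 6000.0^4 / (384 * 205000.0 * 591868756.67)
= 2.5034 mm

2.5034 mm


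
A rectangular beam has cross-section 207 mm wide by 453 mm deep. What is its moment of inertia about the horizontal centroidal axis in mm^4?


I = b * h^3 / 12
= 207 * 453^3 / 12
= 207 * 92959677 / 12
= 1603554428.25 mm^4

1603554428.25 mm^4


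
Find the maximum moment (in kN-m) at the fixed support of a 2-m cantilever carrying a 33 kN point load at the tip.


For a cantilever with a point load at the free end:
M_max = P * L = 33 * 2 = 66 kN-m

66 kN-m


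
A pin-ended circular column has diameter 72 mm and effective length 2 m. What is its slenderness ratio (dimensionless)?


Radius of gyration r = d / 4 = 72 / 4 = 18.0 mm
L_eff = 2000.0 mm
Slenderness ratio = L / r = 2000.0 / 18.0 = 111.11 (dimensionless)

111.11 (dimensionless)


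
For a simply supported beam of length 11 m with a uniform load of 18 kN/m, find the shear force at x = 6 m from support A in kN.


R_A = w * L / 2 = 18 * 11 / 2 = 99.0 kN
V(x) = R_A - w * x = 99.0 - 18 * 6
= -9.0 kN

-9.0 kN


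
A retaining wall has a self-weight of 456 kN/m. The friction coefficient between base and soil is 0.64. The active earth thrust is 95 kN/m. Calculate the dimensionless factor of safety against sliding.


Resisting force = mu * W = 0.64 * 456 = 291.84 kN/m
FOS = Resisting / Driving = 291.84 / 95
= 3.072 (dimensionless)

3.072 (dimensionless)


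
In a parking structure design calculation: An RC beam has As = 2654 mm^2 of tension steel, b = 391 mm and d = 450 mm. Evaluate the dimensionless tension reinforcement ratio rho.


rho = As / (b * d)
= 2654 / (391 * 450)
= 2654 / 175950
= 0.015084 (dimensionless)

0.015084 (dimensionless)


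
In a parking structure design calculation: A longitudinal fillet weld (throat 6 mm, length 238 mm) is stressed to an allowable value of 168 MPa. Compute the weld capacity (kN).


Strength = throat * length * allowable stress
= 6 * 238 * 168 N
= 239904 N
= 239.9 kN

239.9 kN


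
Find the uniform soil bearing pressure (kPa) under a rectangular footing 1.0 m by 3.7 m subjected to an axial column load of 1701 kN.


A = 1.0 * 3.7 = 3.7 m^2
q = P / A = 1701 / 3.7
= 459.7297 kPa

459.7297 kPa


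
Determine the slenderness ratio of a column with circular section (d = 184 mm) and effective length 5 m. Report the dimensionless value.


Radius of gyration r = d / 4 = 184 / 4 = 46.0 mm
L_eff = 5000.0 mm
Slenderness ratio = L / r = 5000.0 / 46.0 = 108.7 (dimensionless)

108.7 (dimensionless)


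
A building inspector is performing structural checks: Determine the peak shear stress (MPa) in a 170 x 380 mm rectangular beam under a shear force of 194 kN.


A = b * h = 170 * 380 = 64600 mm^2
V = 194 kN = 194000.0 N
tau_max = 1.5 * V / A = 1.5 * 194000.0 / 64600
= 4.5046 MPa

4.5046 MPa


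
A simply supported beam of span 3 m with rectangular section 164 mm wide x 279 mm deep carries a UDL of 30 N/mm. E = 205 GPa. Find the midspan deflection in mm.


I = 164 * 279^3 / 12 = 296807733.0 mm^4
L = 3000.0 mm, w = 30 N/mm, E = 205000.0 MPa
delta = 5 * w * L^4 / (384 * E * I)
= 5 * 30 * 3000.0^4 / (384 * 205000.0 * 296807733.0)
= 0.52 mm

0.52 mm


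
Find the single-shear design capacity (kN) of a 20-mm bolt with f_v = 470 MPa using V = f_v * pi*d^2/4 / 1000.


A = pi * d^2 / 4 = pi * 20^2 / 4 = 314.1593 mm^2
V = f_v * A / 1000 = 470 * 314.1593 / 1000
= 147.6549 kN

147.6549 kN


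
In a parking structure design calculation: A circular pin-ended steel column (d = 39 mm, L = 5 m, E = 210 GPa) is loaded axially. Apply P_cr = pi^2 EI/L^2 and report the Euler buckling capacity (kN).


I = pi * d^4 / 64 = 113560.77 mm^4
L = 5000.0 mm
P_cr = pi^2 * E * I / L^2
= 9.8696 * 210000.0 * 113560.77 / 5000.0^2
= 9414.72 N = 9.4147 kN

9.4147 kN


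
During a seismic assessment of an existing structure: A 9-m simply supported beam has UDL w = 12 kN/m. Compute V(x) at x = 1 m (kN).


R_A = w * L / 2 = 12 * 9 / 2 = 54.0 kN
V(x) = R_A - w * x = 54.0 - 12 * 1
= 42.0 kN

42.0 kN
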